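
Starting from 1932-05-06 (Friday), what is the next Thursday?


Current: Friday
Target: Thursday
Days ahead: 6

Next Thursday: 1932-05-12


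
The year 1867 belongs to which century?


Century = (year - 1) // 100 + 1
= (1867 - 1) // 100 + 1
= 1866 // 100 + 1
= 18 + 1

19th century


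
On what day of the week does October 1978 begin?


Target: October 1, 1978
Anchor: Jan 1, 1978. With p = 1978 - 1 = 1977: (p + p//4 - p//100 + p//400) mod 7 = (1977 + 494 - 19 + 4) mod 7 = 2456 mod 7 = 6 -> Sunday (Mon=0 ... Sun=6)
Days before October (Jan-Sep): 273 days
Weekday index = (6 + 273) mod 7 = 6

Sunday


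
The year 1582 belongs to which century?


Century = (year - 1) // 100 + 1
= (1582 - 1) // 100 + 1
= 1581 // 100 + 1
= 15 + 1

16th century


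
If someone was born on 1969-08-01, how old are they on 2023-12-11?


Birth: 1969-08-01
Reference: 2023-12-11
Year difference: 2023 - 1969 = 54

54 years old


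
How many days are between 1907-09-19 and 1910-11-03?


From 1907-09-19 to 1910-11-03
1907-09-19: days before September = 31 + 28 + 31 + 30 + 31 + 30 + 31 + 31 = 243 (1907 is not a leap year); day of year = 243 + 19 = 262
1910-11-03: days before November = 31 + 28 + 31 + 30 + 31 + 30 + 31 + 31 + 30 + 31 = 304 (1910 is not a leap year); day of year = 304 + 3 = 307
Rest of 1907: 365 - 262 = 103
Full years 1908 (366), 1909 (365): 731
Total = 103 + 731 + 307 = 1141

1141 days


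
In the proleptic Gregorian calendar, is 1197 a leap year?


Gregorian leap year rule: divisible by 4, but not by 100, unless also by 400.
1197 is not divisible by 4 -> not a leap year

No


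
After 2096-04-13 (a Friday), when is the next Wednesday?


Current: Friday
Target: Wednesday
Days ahead: 5

Next Wednesday: 2096-04-18


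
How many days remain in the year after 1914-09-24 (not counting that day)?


Day of year: 267 of 365
Remaining = 365 - 267

98 days


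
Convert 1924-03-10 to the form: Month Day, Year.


ISO 1924-03-10 parses as year=1924, month=03, day=10
Month 3 -> March

March 10, 1924


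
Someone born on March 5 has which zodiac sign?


Date: March 5
Conventional tropical zodiac dates: Pisces from February 19 onward; Aries starts March 21
March 5 falls within the Pisces range

Pisces


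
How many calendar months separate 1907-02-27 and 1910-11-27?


From February 1907 to November 1910
3 years * 12 = 36 months, plus 9 months = 45

45 months


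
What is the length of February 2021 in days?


February 2021 (leap year: no)

28 days


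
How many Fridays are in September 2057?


September 2057 has 30 days
Anchor: Jan 1, 2057. With p = 2057 - 1 = 2056: (p + p//4 - p//100 + p//400) mod 7 = (2056 + 514 - 20 + 5) mod 7 = 2555 mod 7 = 0 -> Monday (Mon=0 ... Sun=6)
Days before September (Jan-Aug): 243; September 1 index = (0 + 243) mod 7 = 5 -> Saturday
First Friday is September 7
Fridays: 7, 14, 21, 28

4 Fridays


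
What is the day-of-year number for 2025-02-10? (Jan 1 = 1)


Date: February 10, 2025
Days in months 1 through 1: 31
Plus 10 days in February

Day of year: 41


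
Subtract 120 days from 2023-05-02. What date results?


Start: 2023-05-02, subtract 120 days
Back 2 days from May 2 reaches April 30, 2023 -> 118 left
April 2023 has 30 days -> back to March 31, 2023 -> 88 left
March 2023 has 31 days -> back to February 28, 2023 -> 57 left
February 2023 has 28 days -> back to January 31, 2023 -> 29 left
January 2023: 31 - 29 = 2 -> lands on January 2

Result: 2023-01-02


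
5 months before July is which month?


July is month 7
7 - 5 = 2

February


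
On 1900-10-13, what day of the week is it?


Date: October 13, 1900
Anchor: Jan 1, 1900. With p = 1900 - 1 = 1899: (p + p//4 - p//100 + p//400) mod 7 = (1899 + 474 - 18 + 4) mod 7 = 2359 mod 7 = 0 -> Monday (Mon=0 ... Sun=6)
Days before October (Jan-Sep): 273; offset = 273 + 13 - 1 = 285
Weekday index = (0 + 285) mod 7 = 5

Day of the week: Saturday


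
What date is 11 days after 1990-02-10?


Start: 1990-02-10, add 11 days
February 1990 has 28 days; 10 + 11 = 21 stays within February

Result: 1990-02-21


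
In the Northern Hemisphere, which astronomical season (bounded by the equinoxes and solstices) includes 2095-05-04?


Date: May 4
Astronomical Spring (approx.; exact equinox/solstice day varies by year): March 20 to June 20
May 4 falls within the Spring window

Spring


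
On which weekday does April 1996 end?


April 1996 has 30 days
Anchor: Jan 1, 1996. With p = 1996 - 1 = 1995: (p + p//4 - p//100 + p//400) mod 7 = (1995 + 498 - 19 + 4) mod 7 = 2478 mod 7 = 0 -> Monday (Mon=0 ... Sun=6)
Days before April (Jan-Mar): 91; April 1 index = (0 + 91) mod 7 = 0 -> Monday
Last day offset: 30 - 1 = 29 days
Weekday index = (0 + 29) mod 7 = 1

Tuesday, April 30


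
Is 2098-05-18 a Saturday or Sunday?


Anchor: Jan 1, 2098. With p = 2098 - 1 = 2097: (p + p//4 - p//100 + p//400) mod 7 = (2097 + 524 - 20 + 5) mod 7 = 2606 mod 7 = 2 -> Wednesday (Mon=0 ... Sun=6)
Day of year: 138; offset = 137
Weekday index = (2 + 137) mod 7 = 6 -> Sunday
Weekend days: Saturday, Sunday

Yes


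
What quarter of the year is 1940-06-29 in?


Month: June (month 6)
Q1: Jan-Mar, Q2: Apr-Jun, Q3: Jul-Sep, Q4: Oct-Dec

Q2


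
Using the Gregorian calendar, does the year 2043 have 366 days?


Gregorian leap year rule: divisible by 4, but not by 100, unless also by 400.
2043 is not divisible by 4 -> not a leap year

No


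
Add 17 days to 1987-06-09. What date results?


Start: 1987-06-09, add 17 days
June 1987 has 30 days; 9 + 17 = 26 stays within June

Result: 1987-06-26


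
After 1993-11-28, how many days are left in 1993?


Day of year: 332 of 365
Remaining = 365 - 332

33 days


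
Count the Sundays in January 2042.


January 2042 has 31 days
Anchor: Jan 1, 2042. With p = 2042 - 1 = 2041: (p + p//4 - p//100 + p//400) mod 7 = (2041 + 510 - 20 + 5) mod 7 = 2536 mod 7 = 2 -> Wednesday (Mon=0 ... Sun=6)
January 1 is the anchor itself -> Wednesday
First Sunday is January 5
Sundays: 5, 12, 19, 26

4 Sundays


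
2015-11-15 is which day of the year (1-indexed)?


Date: November 15, 2015
Days in months 1 through 10: 304
Plus 15 days in November

Day of year: 319


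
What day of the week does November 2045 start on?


Target: November 1, 2045
Anchor: Jan 1, 2045. With p = 2045 - 1 = 2044: (p + p//4 - p//100 + p//400) mod 7 = (2044 + 511 - 20 + 5) mod 7 = 2540 mod 7 = 6 -> Sunday (Mon=0 ... Sun=6)
Days before November (Jan-Oct): 304 days
Weekday index = (6 + 304) mod 7 = 2

Wednesday


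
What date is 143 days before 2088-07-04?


Start: 2088-07-04, subtract 143 days
Back 4 days from July 4 reaches June 30, 2088 -> 139 left
June 2088 has 30 days -> back to May 31, 2088 -> 109 left
May 2088 has 31 days -> back to April 30, 2088 -> 78 left
April 2088 has 30 days -> back to March 31, 2088 -> 48 left
March 2088 has 31 days -> back to February 29, 2088 -> 17 left
February 2088: 29 - 17 = 12 -> lands on February 12

Result: 2088-02-12


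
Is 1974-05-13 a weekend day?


Anchor: Jan 1, 1974. With p = 1974 - 1 = 1973: (p + p//4 - p//100 + p//400) mod 7 = (1973 + 493 - 19 + 4) mod 7 = 2451 mod 7 = 1 -> Tuesday (Mon=0 ... Sun=6)
Day of year: 133; offset = 132
Weekday index = (1 + 132) mod 7 = 0 -> Monday
Weekend days: Saturday, Sunday

No


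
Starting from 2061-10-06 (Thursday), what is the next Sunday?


Current: Thursday
Target: Sunday
Days ahead: 3

Next Sunday: 2061-10-09


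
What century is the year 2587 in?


Century = (year - 1) // 100 + 1
= (2587 - 1) // 100 + 1
= 2586 // 100 + 1
= 25 + 1

26th century


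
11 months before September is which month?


September is month 9
9 - 11 = -2; wrap: -2 + 12 = 10

October


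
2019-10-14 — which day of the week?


Date: October 14, 2019
Anchor: Jan 1, 2019. With p = 2019 - 1 = 2018: (p + p//4 - p//100 + p//400) mod 7 = (2018 + 504 - 20 + 5) mod 7 = 2507 mod 7 = 1 -> Tuesday (Mon=0 ... Sun=6)
Days before October (Jan-Sep): 273; offset = 273 + 14 - 1 = 286
Weekday index = (1 + 286) mod 7 = 0

Day of the week: Monday


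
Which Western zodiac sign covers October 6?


Date: October 6
Conventional tropical zodiac dates: Libra from September 23 onward; Scorpio starts October 23
October 6 falls within the Libra range

Libra


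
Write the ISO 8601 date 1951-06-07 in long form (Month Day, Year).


ISO 1951-06-07 parses as year=1951, month=06, day=07
Month 6 -> June

June 7, 1951


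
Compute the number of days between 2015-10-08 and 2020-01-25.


From 2015-10-08 to 2020-01-25
2015-10-08: days before October = 31 + 28 + 31 + 30 + 31 + 30 + 31 + 31 + 30 = 273 (2015 is not a leap year); day of year = 273 + 8 = 281
2020-01-25: day of year = 25
Rest of 2015: 365 - 281 = 84
Full years 2016 (366), 2017 (365), 2018 (365), 2019 (365): 1461
Total = 84 + 1461 + 25 = 1570

1570 days


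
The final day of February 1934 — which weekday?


February 1934 has 28 days
Anchor: Jan 1, 1934. With p = 1934 - 1 = 1933: (p + p//4 - p//100 + p//400) mod 7 = (1933 + 483 - 19 + 4) mod 7 = 2401 mod 7 = 0 -> Monday (Mon=0 ... Sun=6)
Days before February (Jan): 31; February 1 index = (0 + 31) mod 7 = 3 -> Thursday
Last day offset: 28 - 1 = 27 days
Weekday index = (3 + 27) mod 7 = 2

Wednesday, February 28


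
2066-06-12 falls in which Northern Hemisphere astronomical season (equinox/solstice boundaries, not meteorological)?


Date: June 12
Astronomical Spring (approx.; exact equinox/solstice day varies by year): March 20 to June 20
June 12 falls within the Spring window

Spring


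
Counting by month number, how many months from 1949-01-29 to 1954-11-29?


From January 1949 to November 1954
5 years * 12 = 60 months, plus 10 months = 70

70 months


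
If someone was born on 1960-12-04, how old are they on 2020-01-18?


Birth: 1960-12-04
Reference: 2020-01-18
Year difference: 2020 - 1960 = 60
Birthday not yet reached in 2020, subtract 1

59 years old


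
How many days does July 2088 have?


July 2088

31 days


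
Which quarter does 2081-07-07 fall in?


Month: July (month 7)
Q1: Jan-Mar, Q2: Apr-Jun, Q3: Jul-Sep, Q4: Oct-Dec

Q3


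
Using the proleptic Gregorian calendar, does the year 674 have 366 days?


Gregorian leap year rule: divisible by 4, but not by 100, unless also by 400.
674 is not divisible by 4 -> not a leap year

No


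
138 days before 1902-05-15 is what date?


Start: 1902-05-15, subtract 138 days
Back 15 days from May 15 reaches April 30, 1902 -> 123 left
April 1902 has 30 days -> back to March 31, 1902 -> 93 left
March 1902 has 31 days -> back to February 28, 1902 -> 62 left
February 1902 has 28 days -> back to January 31, 1902 -> 34 left
January 1902 has 31 days -> back to December 31, 1901 -> 3 left
December 1901: 31 - 3 = 28 -> lands on December 28

Result: 1901-12-28


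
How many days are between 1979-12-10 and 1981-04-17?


From 1979-12-10 to 1981-04-17
1979-12-10: days before December = 31 + 28 + 31 + 30 + 31 + 30 + 31 + 31 + 30 + 31 + 30 = 334 (1979 is not a leap year); day of year = 334 + 10 = 344
1981-04-17: days before April = 31 + 28 + 31 = 90 (1981 is not a leap year); day of year = 90 + 17 = 107
Rest of 1979: 365 - 344 = 21
Full years 1980 (366): 366
Total = 21 + 366 + 107 = 494

494 days


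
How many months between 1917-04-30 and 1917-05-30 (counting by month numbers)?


From April 1917 to May 1917
0 years * 12 = 0 months, plus 1 month = 1

1 month


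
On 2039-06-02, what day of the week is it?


Date: June 2, 2039
Anchor: Jan 1, 2039. With p = 2039 - 1 = 2038: (p + p//4 - p//100 + p//400) mod 7 = (2038 + 509 - 20 + 5) mod 7 = 2532 mod 7 = 5 -> Saturday (Mon=0 ... Sun=6)
Days before June (Jan-May): 151; offset = 151 + 2 - 1 = 152
Weekday index = (5 + 152) mod 7 = 3

Day of the week: Thursday


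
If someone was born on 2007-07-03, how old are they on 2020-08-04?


Birth: 2007-07-03
Reference: 2020-08-04
Year difference: 2020 - 2007 = 13

13 years old


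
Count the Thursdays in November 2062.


November 2062 has 30 days
Anchor: Jan 1, 2062. With p = 2062 - 1 = 2061: (p + p//4 - p//100 + p//400) mod 7 = (2061 + 515 - 20 + 5) mod 7 = 2561 mod 7 = 6 -> Sunday (Mon=0 ... Sun=6)
Days before November (Jan-Oct): 304; November 1 index = (6 + 304) mod 7 = 2 -> Wednesday
First Thursday is November 2
Thursdays: 2, 9, 16, 23, 30

5 Thursdays


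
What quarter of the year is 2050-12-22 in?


Month: December (month 12)
Q1: Jan-Mar, Q2: Apr-Jun, Q3: Jul-Sep, Q4: Oct-Dec

Q4


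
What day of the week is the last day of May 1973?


May 1973 has 31 days
Anchor: Jan 1, 1973. With p = 1973 - 1 = 1972: (p + p//4 - p//100 + p//400) mod 7 = (1972 + 493 - 19 + 4) mod 7 = 2450 mod 7 = 0 -> Monday (Mon=0 ... Sun=6)
Days before May (Jan-Apr): 120; May 1 index = (0 + 120) mod 7 = 1 -> Tuesday
Last day offset: 31 - 1 = 30 days
Weekday index = (1 + 30) mod 7 = 3

Thursday, May 31


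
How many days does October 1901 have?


October 1901

31 days


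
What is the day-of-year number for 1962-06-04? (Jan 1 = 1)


Date: June 4, 1962
Days in months 1 through 5: 151
Plus 4 days in June

Day of year: 155


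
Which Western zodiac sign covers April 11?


Date: April 11
Conventional tropical zodiac dates: Aries from March 21 onward; Taurus starts April 20
April 11 falls within the Aries range

Aries


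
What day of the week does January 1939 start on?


Target: January 1, 1939
Anchor: Jan 1, 1939. With p = 1939 - 1 = 1938: (p + p//4 - p//100 + p//400) mod 7 = (1938 + 484 - 19 + 4) mod 7 = 2407 mod 7 = 6 -> Sunday (Mon=0 ... Sun=6)
Offset from anchor: 0 days
Weekday index = (6 + 0) mod 7 = 6

Sunday


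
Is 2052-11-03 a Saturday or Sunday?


Anchor: Jan 1, 2052. With p = 2052 - 1 = 2051: (p + p//4 - p//100 + p//400) mod 7 = (2051 + 512 - 20 + 5) mod 7 = 2548 mod 7 = 0 -> Monday (Mon=0 ... Sun=6)
Day of year: 308; offset = 307
Weekday index = (0 + 307) mod 7 = 6 -> Sunday
Weekend days: Saturday, Sunday

Yes


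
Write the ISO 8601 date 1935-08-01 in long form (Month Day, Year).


ISO 1935-08-01 parses as year=1935, month=08, day=01
Month 8 -> August

August 1, 1935


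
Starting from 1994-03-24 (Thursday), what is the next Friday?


Current: Thursday
Target: Friday
Days ahead: 1

Next Friday: 1994-03-25


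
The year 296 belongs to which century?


Century = (year - 1) // 100 + 1
= (296 - 1) // 100 + 1
= 295 // 100 + 1
= 2 + 1

3rd century


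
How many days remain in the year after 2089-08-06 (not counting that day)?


Day of year: 218 of 365
Remaining = 365 - 218

147 days


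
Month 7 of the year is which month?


Month 7 of 12

July


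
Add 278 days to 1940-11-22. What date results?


Start: 1940-11-22, add 278 days
November 1940 has 30 days: 30 - 22 = 8 days to November 30 -> 270 left
December 1940 has 31 days -> 239 left
January 1941 has 31 days -> 208 left
February 1941 has 28 days -> 180 left
March 1941 has 31 days -> 149 left
April 1941 has 30 days -> 119 left
May 1941 has 31 days -> 88 left
June 1941 has 30 days -> 58 left
July 1941 has 31 days -> 27 left
August 1941: 27 <= 31 -> lands on August 27

Result: 1941-08-27


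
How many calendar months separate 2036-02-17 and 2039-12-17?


From February 2036 to December 2039
3 years * 12 = 36 months, plus 10 months = 46

46 months


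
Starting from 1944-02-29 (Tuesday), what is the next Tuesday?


Current: Tuesday
Target: Tuesday
Days ahead: 7

Next Tuesday: 1944-03-07


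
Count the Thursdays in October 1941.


October 1941 has 31 days
Anchor: Jan 1, 1941. With p = 1941 - 1 = 1940: (p + p//4 - p//100 + p//400) mod 7 = (1940 + 485 - 19 + 4) mod 7 = 2410 mod 7 = 2 -> Wednesday (Mon=0 ... Sun=6)
Days before October (Jan-Sep): 273; October 1 index = (2 + 273) mod 7 = 2 -> Wednesday
First Thursday is October 2
Thursdays: 2, 9, 16, 23, 30

5 Thursdays


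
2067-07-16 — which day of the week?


Date: July 16, 2067
Anchor: Jan 1, 2067. With p = 2067 - 1 = 2066: (p + p//4 - p//100 + p//400) mod 7 = (2066 + 516 - 20 + 5) mod 7 = 2567 mod 7 = 5 -> Saturday (Mon=0 ... Sun=6)
Days before July (Jan-Jun): 181; offset = 181 + 16 - 1 = 196
Weekday index = (5 + 196) mod 7 = 5

Day of the week: Saturday


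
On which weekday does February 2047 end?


February 2047 has 28 days
Anchor: Jan 1, 2047. With p = 2047 - 1 = 2046: (p + p//4 - p//100 + p//400) mod 7 = (2046 + 511 - 20 + 5) mod 7 = 2542 mod 7 = 1 -> Tuesday (Mon=0 ... Sun=6)
Days before February (Jan): 31; February 1 index = (1 + 31) mod 7 = 4 -> Friday
Last day offset: 28 - 1 = 27 days
Weekday index = (4 + 27) mod 7 = 3

Thursday, February 28


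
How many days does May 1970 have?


May 1970

31 days


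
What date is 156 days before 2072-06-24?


Start: 2072-06-24, subtract 156 days
Back 24 days from June 24 reaches May 31, 2072 -> 132 left
May 2072 has 31 days -> back to April 30, 2072 -> 101 left
April 2072 has 30 days -> back to March 31, 2072 -> 71 left
March 2072 has 31 days -> back to February 29, 2072 -> 40 left
February 2072 has 29 days -> back to January 31, 2072 -> 11 left
January 2072: 31 - 11 = 20 -> lands on January 20

Result: 2072-01-20


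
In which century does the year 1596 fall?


Century = (year - 1) // 100 + 1
= (1596 - 1) // 100 + 1
= 1595 // 100 + 1
= 15 + 1

16th century


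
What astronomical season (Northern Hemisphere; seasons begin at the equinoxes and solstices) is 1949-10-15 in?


Date: October 15
Astronomical Autumn (approx.; exact equinox/solstice day varies by year): September 22 to December 20
October 15 falls within the Autumn window

Autumn


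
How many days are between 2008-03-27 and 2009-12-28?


From 2008-03-27 to 2009-12-28
2008-03-27: days before March = 31 + 29 = 60 (2008 is a leap year); day of year = 60 + 27 = 87
2009-12-28: days before December = 31 + 28 + 31 + 30 + 31 + 30 + 31 + 31 + 30 + 31 + 30 = 334 (2009 is not a leap year); day of year = 334 + 28 = 362
Rest of 2008: 366 - 87 = 279
Total = 279 + 362 = 641

641 days


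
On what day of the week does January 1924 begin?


Target: January 1, 1924
Anchor: Jan 1, 1924. With p = 1924 - 1 = 1923: (p + p//4 - p//100 + p//400) mod 7 = (1923 + 480 - 19 + 4) mod 7 = 2388 mod 7 = 1 -> Tuesday (Mon=0 ... Sun=6)
Offset from anchor: 0 days
Weekday index = (1 + 0) mod 7 = 1

Tuesday


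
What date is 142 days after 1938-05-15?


Start: 1938-05-15, add 142 days
May 1938 has 31 days: 31 - 15 = 16 days to May 31 -> 126 left
June 1938 has 30 days -> 96 left
July 1938 has 31 days -> 65 left
August 1938 has 31 days -> 34 left
September 1938 has 30 days -> 4 left
October 1938: 4 <= 31 -> lands on October 4

Result: 1938-10-04


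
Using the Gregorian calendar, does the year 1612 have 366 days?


Gregorian leap year rule: divisible by 4, but not by 100, unless also by 400.
1612 is divisible by 4 but not 100 -> leap year

Yes


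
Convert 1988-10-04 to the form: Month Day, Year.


ISO 1988-10-04 parses as year=1988, month=10, day=04
Month 10 -> October

October 4, 1988


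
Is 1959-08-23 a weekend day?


Anchor: Jan 1, 1959. With p = 1959 - 1 = 1958: (p + p//4 - p//100 + p//400) mod 7 = (1958 + 489 - 19 + 4) mod 7 = 2432 mod 7 = 3 -> Thursday (Mon=0 ... Sun=6)
Day of year: 235; offset = 234
Weekday index = (3 + 234) mod 7 = 6 -> Sunday
Weekend days: Saturday, Sunday

Yes


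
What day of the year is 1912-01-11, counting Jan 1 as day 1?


Date: January 11, 1912
No months before January
Plus 11 days in January

Day of year: 11


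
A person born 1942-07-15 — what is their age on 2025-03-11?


Birth: 1942-07-15
Reference: 2025-03-11
Year difference: 2025 - 1942 = 83
Birthday not yet reached in 2025, subtract 1

82 years old


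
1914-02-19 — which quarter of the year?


Month: February (month 2)
Q1: Jan-Mar, Q2: Apr-Jun, Q3: Jul-Sep, Q4: Oct-Dec

Q1


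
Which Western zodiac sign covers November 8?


Date: November 8
Conventional tropical zodiac dates: Scorpio from October 23 onward; Sagittarius starts November 22
November 8 falls within the Scorpio range

Scorpio


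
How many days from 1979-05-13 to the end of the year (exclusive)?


Day of year: 133 of 365
Remaining = 365 - 133

232 days


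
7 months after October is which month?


October is month 10
10 + 7 = 17; wrap: 17 - 12 = 5

May


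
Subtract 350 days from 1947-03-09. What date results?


Start: 1947-03-09, subtract 350 days
Back 9 days from March 9 reaches February 28, 1947 -> 341 left
February 1947 has 28 days -> back to January 31, 1947 -> 313 left
January 1947 has 31 days -> back to December 31, 1946 -> 282 left
December 1946 has 31 days -> back to November 30, 1946 -> 251 left
November 1946 has 30 days -> back to October 31, 1946 -> 221 left
October 1946 has 31 days -> back to September 30, 1946 -> 190 left
September 1946 has 30 days -> back to August 31, 1946 -> 160 left
August 1946 has 31 days -> back to July 31, 1946 -> 129 left
July 1946 has 31 days -> back to June 30, 1946 -> 98 left
June 1946 has 30 days -> back to May 31, 1946 -> 68 left
May 1946 has 31 days -> back to April 30, 1946 -> 37 left
April 1946 has 30 days -> back to March 31, 1946 -> 7 left
March 1946: 31 - 7 = 24 -> lands on March 24

Result: 1946-03-24


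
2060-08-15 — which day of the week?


Date: August 15, 2060
Anchor: Jan 1, 2060. With p = 2060 - 1 = 2059: (p + p//4 - p//100 + p//400) mod 7 = (2059 + 514 - 20 + 5) mod 7 = 2558 mod 7 = 3 -> Thursday (Mon=0 ... Sun=6)
Days before August (Jan-Jul): 213; offset = 213 + 15 - 1 = 227
Weekday index = (3 + 227) mod 7 = 6

Day of the week: Sunday


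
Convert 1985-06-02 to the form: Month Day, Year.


ISO 1985-06-02 parses as year=1985, month=06, day=02
Month 6 -> June

June 2, 1985


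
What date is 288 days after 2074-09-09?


Start: 2074-09-09, add 288 days
September 2074 has 30 days: 30 - 9 = 21 days to September 30 -> 267 left
October 2074 has 31 days -> 236 left
November 2074 has 30 days -> 206 left
December 2074 has 31 days -> 175 left
January 2075 has 31 days -> 144 left
February 2075 has 28 days -> 116 left
March 2075 has 31 days -> 85 left
April 2075 has 30 days -> 55 left
May 2075 has 31 days -> 24 left
June 2075: 24 <= 30 -> lands on June 24

Result: 2075-06-24


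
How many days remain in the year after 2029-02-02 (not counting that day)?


Day of year: 33 of 365
Remaining = 365 - 33

332 days


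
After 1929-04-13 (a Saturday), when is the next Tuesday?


Current: Saturday
Target: Tuesday
Days ahead: 3

Next Tuesday: 1929-04-16


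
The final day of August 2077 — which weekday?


August 2077 has 31 days
Anchor: Jan 1, 2077. With p = 2077 - 1 = 2076: (p + p//4 - p//100 + p//400) mod 7 = (2076 + 519 - 20 + 5) mod 7 = 2580 mod 7 = 4 -> Friday (Mon=0 ... Sun=6)
Days before August (Jan-Jul): 212; August 1 index = (4 + 212) mod 7 = 6 -> Sunday
Last day offset: 31 - 1 = 30 days
Weekday index = (6 + 30) mod 7 = 1

Tuesday, August 31


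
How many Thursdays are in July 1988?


July 1988 has 31 days
Anchor: Jan 1, 1988. With p = 1988 - 1 = 1987: (p + p//4 - p//100 + p//400) mod 7 = (1987 + 496 - 19 + 4) mod 7 = 2468 mod 7 = 4 -> Friday (Mon=0 ... Sun=6)
Days before July (Jan-Jun): 182; July 1 index = (4 + 182) mod 7 = 4 -> Friday
First Thursday is July 7
Thursdays: 7, 14, 21, 28

4 Thursdays


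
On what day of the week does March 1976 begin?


Target: March 1, 1976
Anchor: Jan 1, 1976. With p = 1976 - 1 = 1975: (p + p//4 - p//100 + p//400) mod 7 = (1975 + 493 - 19 + 4) mod 7 = 2453 mod 7 = 3 -> Thursday (Mon=0 ... Sun=6)
Days before March (Jan-Feb): 60 days
Weekday index = (3 + 60) mod 7 = 0

Monday


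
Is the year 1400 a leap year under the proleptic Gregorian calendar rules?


Gregorian leap year rule: divisible by 4, but not by 100, unless also by 400.
1400 is divisible by 100 but not 400 -> not a leap year

No


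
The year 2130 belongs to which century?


Century = (year - 1) // 100 + 1
= (2130 - 1) // 100 + 1
= 2129 // 100 + 1
= 21 + 1

22nd century


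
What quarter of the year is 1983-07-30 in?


Month: July (month 7)
Q1: Jan-Mar, Q2: Apr-Jun, Q3: Jul-Sep, Q4: Oct-Dec

Q3


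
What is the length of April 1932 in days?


April 1932

30 days


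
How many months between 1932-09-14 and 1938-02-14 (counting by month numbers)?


From September 1932 to February 1938
6 years * 12 = 72 months, minus 7 months = 65

65 months


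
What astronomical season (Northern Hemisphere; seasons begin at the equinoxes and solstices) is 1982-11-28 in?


Date: November 28
Astronomical Autumn (approx.; exact equinox/solstice day varies by year): September 22 to December 20
November 28 falls within the Autumn window

Autumn


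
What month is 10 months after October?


October is month 10
10 + 10 = 20; wrap: 20 - 12 = 8

August


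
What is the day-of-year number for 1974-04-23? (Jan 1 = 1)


Date: April 23, 1974
Days in months 1 through 3: 90
Plus 23 days in April

Day of year: 113


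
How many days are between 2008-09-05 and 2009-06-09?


From 2008-09-05 to 2009-06-09
2008-09-05: days before September = 31 + 29 + 31 + 30 + 31 + 30 + 31 + 31 = 244 (2008 is a leap year); day of year = 244 + 5 = 249
2009-06-09: days before June = 31 + 28 + 31 + 30 + 31 = 151 (2009 is not a leap year); day of year = 151 + 9 = 160
Rest of 2008: 366 - 249 = 117
Total = 117 + 160 = 277

277 days


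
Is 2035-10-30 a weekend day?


Anchor: Jan 1, 2035. With p = 2035 - 1 = 2034: (p + p//4 - p//100 + p//400) mod 7 = (2034 + 508 - 20 + 5) mod 7 = 2527 mod 7 = 0 -> Monday (Mon=0 ... Sun=6)
Day of year: 303; offset = 302
Weekday index = (0 + 302) mod 7 = 1 -> Tuesday
Weekend days: Saturday, Sunday

No


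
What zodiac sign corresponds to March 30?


Date: March 30
Conventional tropical zodiac dates: Aries from March 21 onward; Taurus starts April 20
March 30 falls within the Aries range

Aries


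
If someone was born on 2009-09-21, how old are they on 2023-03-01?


Birth: 2009-09-21
Reference: 2023-03-01
Year difference: 2023 - 2009 = 14
Birthday not yet reached in 2023, subtract 1

13 years old


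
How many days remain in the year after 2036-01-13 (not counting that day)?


Day of year: 13 of 366
Remaining = 366 - 13

353 days


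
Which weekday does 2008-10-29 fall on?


Date: October 29, 2008
Anchor: Jan 1, 2008. With p = 2008 - 1 = 2007: (p + p//4 - p//100 + p//400) mod 7 = (2007 + 501 - 20 + 5) mod 7 = 2493 mod 7 = 1 -> Tuesday (Mon=0 ... Sun=6)
Days before October (Jan-Sep): 274; offset = 274 + 29 - 1 = 302
Weekday index = (1 + 302) mod 7 = 2

Day of the week: Wednesday


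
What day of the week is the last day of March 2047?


March 2047 has 31 days
Anchor: Jan 1, 2047. With p = 2047 - 1 = 2046: (p + p//4 - p//100 + p//400) mod 7 = (2046 + 511 - 20 + 5) mod 7 = 2542 mod 7 = 1 -> Tuesday (Mon=0 ... Sun=6)
Days before March (Jan-Feb): 59; March 1 index = (1 + 59) mod 7 = 4 -> Friday
Last day offset: 31 - 1 = 30 days
Weekday index = (4 + 30) mod 7 = 6

Sunday, March 31


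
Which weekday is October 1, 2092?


Target: October 1, 2092
Anchor: Jan 1, 2092. With p = 2092 - 1 = 2091: (p + p//4 - p//100 + p//400) mod 7 = (2091 + 522 - 20 + 5) mod 7 = 2598 mod 7 = 1 -> Tuesday (Mon=0 ... Sun=6)
Days before October (Jan-Sep): 274 days
Weekday index = (1 + 274) mod 7 = 2

Wednesday


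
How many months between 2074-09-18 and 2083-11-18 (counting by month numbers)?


From September 2074 to November 2083
9 years * 12 = 108 months, plus 2 months = 110

110 months


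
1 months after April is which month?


April is month 4
4 + 1 = 5

May


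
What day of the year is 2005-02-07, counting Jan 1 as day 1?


Date: February 7, 2005
Days in months 1 through 1: 31
Plus 7 days in February

Day of year: 38


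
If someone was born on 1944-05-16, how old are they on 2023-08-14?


Birth: 1944-05-16
Reference: 2023-08-14
Year difference: 2023 - 1944 = 79

79 years old


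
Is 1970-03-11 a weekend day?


Anchor: Jan 1, 1970. With p = 1970 - 1 = 1969: (p + p//4 - p//100 + p//400) mod 7 = (1969 + 492 - 19 + 4) mod 7 = 2446 mod 7 = 3 -> Thursday (Mon=0 ... Sun=6)
Day of year: 70; offset = 69
Weekday index = (3 + 69) mod 7 = 2 -> Wednesday
Weekend days: Saturday, Sunday

No


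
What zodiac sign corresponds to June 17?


Date: June 17
Conventional tropical zodiac dates: Gemini from May 21 onward; Cancer starts June 21
June 17 falls within the Gemini range

Gemini


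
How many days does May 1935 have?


May 1935

31 days


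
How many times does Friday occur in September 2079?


September 2079 has 30 days
Anchor: Jan 1, 2079. With p = 2079 - 1 = 2078: (p + p//4 - p//100 + p//400) mod 7 = (2078 + 519 - 20 + 5) mod 7 = 2582 mod 7 = 6 -> Sunday (Mon=0 ... Sun=6)
Days before September (Jan-Aug): 243; September 1 index = (6 + 243) mod 7 = 4 -> Friday
First Friday is September 1
Fridays: 1, 8, 15, 22, 29

5 Fridays


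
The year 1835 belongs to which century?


Century = (year - 1) // 100 + 1
= (1835 - 1) // 100 + 1
= 1834 // 100 + 1
= 18 + 1

19th century


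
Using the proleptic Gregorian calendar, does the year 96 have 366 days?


Gregorian leap year rule: divisible by 4, but not by 100, unless also by 400.
96 is divisible by 4 but not 100 -> leap year

Yes


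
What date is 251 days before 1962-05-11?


Start: 1962-05-11, subtract 251 days
Back 11 days from May 11 reaches April 30, 1962 -> 240 left
April 1962 has 30 days -> back to March 31, 1962 -> 210 left
March 1962 has 31 days -> back to February 28, 1962 -> 179 left
February 1962 has 28 days -> back to January 31, 1962 -> 151 left
January 1962 has 31 days -> back to December 31, 1961 -> 120 left
December 1961 has 31 days -> back to November 30, 1961 -> 89 left
November 1961 has 30 days -> back to October 31, 1961 -> 59 left
October 1961 has 31 days -> back to September 30, 1961 -> 28 left
September 1961: 30 - 28 = 2 -> lands on September 2

Result: 1961-09-02


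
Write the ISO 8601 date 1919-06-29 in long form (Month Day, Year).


ISO 1919-06-29 parses as year=1919, month=06, day=29
Month 6 -> June

June 29, 1919


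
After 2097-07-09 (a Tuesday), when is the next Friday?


Current: Tuesday
Target: Friday
Days ahead: 3

Next Friday: 2097-07-12


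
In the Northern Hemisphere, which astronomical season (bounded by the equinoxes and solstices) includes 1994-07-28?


Date: July 28
Astronomical Summer (approx.; exact equinox/solstice day varies by year): June 21 to September 21
July 28 falls within the Summer window

Summer


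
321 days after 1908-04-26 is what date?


Start: 1908-04-26, add 321 days
April 1908 has 30 days: 30 - 26 = 4 days to April 30 -> 317 left
May 1908 has 31 days -> 286 left
June 1908 has 30 days -> 256 left
July 1908 has 31 days -> 225 left
August 1908 has 31 days -> 194 left
September 1908 has 30 days -> 164 left
October 1908 has 31 days -> 133 left
November 1908 has 30 days -> 103 left
December 1908 has 31 days -> 72 left
January 1909 has 31 days -> 41 left
February 1909 has 28 days -> 13 left
March 1909: 13 <= 31 -> lands on March 13

Result: 1909-03-13


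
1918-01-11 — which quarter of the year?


Month: January (month 1)
Q1: Jan-Mar, Q2: Apr-Jun, Q3: Jul-Sep, Q4: Oct-Dec

Q1


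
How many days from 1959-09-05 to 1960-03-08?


From 1959-09-05 to 1960-03-08
1959-09-05: days before September = 31 + 28 + 31 + 30 + 31 + 30 + 31 + 31 = 243 (1959 is not a leap year); day of year = 243 + 5 = 248
1960-03-08: days before March = 31 + 29 = 60 (1960 is a leap year); day of year = 60 + 8 = 68
Rest of 1959: 365 - 248 = 117
Total = 117 + 68 = 185

185 days


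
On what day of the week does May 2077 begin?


Target: May 1, 2077
Anchor: Jan 1, 2077. With p = 2077 - 1 = 2076: (p + p//4 - p//100 + p//400) mod 7 = (2076 + 519 - 20 + 5) mod 7 = 2580 mod 7 = 4 -> Friday (Mon=0 ... Sun=6)
Days before May (Jan-Apr): 120 days
Weekday index = (4 + 120) mod 7 = 5

Saturday


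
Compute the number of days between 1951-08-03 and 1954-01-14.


From 1951-08-03 to 1954-01-14
1951-08-03: days before August = 31 + 28 + 31 + 30 + 31 + 30 + 31 = 212 (1951 is not a leap year); day of year = 212 + 3 = 215
1954-01-14: day of year = 14
Rest of 1951: 365 - 215 = 150
Full years 1952 (366), 1953 (365): 731
Total = 150 + 731 + 14 = 895

895 days


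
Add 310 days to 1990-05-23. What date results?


Start: 1990-05-23, add 310 days
May 1990 has 31 days: 31 - 23 = 8 days to May 31 -> 302 left
June 1990 has 30 days -> 272 left
July 1990 has 31 days -> 241 left
August 1990 has 31 days -> 210 left
September 1990 has 30 days -> 180 left
October 1990 has 31 days -> 149 left
November 1990 has 30 days -> 119 left
December 1990 has 31 days -> 88 left
January 1991 has 31 days -> 57 left
February 1991 has 28 days -> 29 left
March 1991: 29 <= 31 -> lands on March 29

Result: 1991-03-29


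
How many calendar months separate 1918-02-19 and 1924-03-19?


From February 1918 to March 1924
6 years * 12 = 72 months, plus 1 month = 73

73 months


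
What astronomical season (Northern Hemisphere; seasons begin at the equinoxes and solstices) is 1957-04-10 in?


Date: April 10
Astronomical Spring (approx.; exact equinox/solstice day varies by year): March 20 to June 20
April 10 falls within the Spring window

Spring


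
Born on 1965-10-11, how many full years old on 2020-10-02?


Birth: 1965-10-11
Reference: 2020-10-02
Year difference: 2020 - 1965 = 55
Birthday not yet reached in 2020, subtract 1

54 years old


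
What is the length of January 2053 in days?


January 2053

31 days


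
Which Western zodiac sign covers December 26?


Date: December 26
Conventional tropical zodiac dates: Capricorn from December 22 onward; Aquarius starts January 20
December 26 falls within the Capricorn range

Capricorn


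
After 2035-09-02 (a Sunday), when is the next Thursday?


Current: Sunday
Target: Thursday
Days ahead: 4

Next Thursday: 2035-09-06


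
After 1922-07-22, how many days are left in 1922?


Day of year: 203 of 365
Remaining = 365 - 203

162 days


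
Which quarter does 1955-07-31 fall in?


Month: July (month 7)
Q1: Jan-Mar, Q2: Apr-Jun, Q3: Jul-Sep, Q4: Oct-Dec

Q3


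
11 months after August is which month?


August is month 8
8 + 11 = 19; wrap: 19 - 12 = 7

July


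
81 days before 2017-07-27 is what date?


Start: 2017-07-27, subtract 81 days
Back 27 days from July 27 reaches June 30, 2017 -> 54 left
June 2017 has 30 days -> back to May 31, 2017 -> 24 left
May 2017: 31 - 24 = 7 -> lands on May 7

Result: 2017-05-07


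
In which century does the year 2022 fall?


Century = (year - 1) // 100 + 1
= (2022 - 1) // 100 + 1
= 2021 // 100 + 1
= 20 + 1

21st century


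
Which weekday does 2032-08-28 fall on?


Date: August 28, 2032
Anchor: Jan 1, 2032. With p = 2032 - 1 = 2031: (p + p//4 - p//100 + p//400) mod 7 = (2031 + 507 - 20 + 5) mod 7 = 2523 mod 7 = 3 -> Thursday (Mon=0 ... Sun=6)
Days before August (Jan-Jul): 213; offset = 213 + 28 - 1 = 240
Weekday index = (3 + 240) mod 7 = 5

Day of the week: Saturday


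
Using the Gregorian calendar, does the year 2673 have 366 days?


Gregorian leap year rule: divisible by 4, but not by 100, unless also by 400.
2673 is not divisible by 4 -> not a leap year

No


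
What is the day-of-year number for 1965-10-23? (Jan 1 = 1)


Date: October 23, 1965
Days in months 1 through 9: 273
Plus 23 days in October

Day of year: 296


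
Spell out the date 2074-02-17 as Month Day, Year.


ISO 2074-02-17 parses as year=2074, month=02, day=17
Month 2 -> February

February 17, 2074


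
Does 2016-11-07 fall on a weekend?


Anchor: Jan 1, 2016. With p = 2016 - 1 = 2015: (p + p//4 - p//100 + p//400) mod 7 = (2015 + 503 - 20 + 5) mod 7 = 2503 mod 7 = 4 -> Friday (Mon=0 ... Sun=6)
Day of year: 312; offset = 311
Weekday index = (4 + 311) mod 7 = 0 -> Monday
Weekend days: Saturday, Sunday

No


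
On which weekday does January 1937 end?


January 1937 has 31 days
Anchor: Jan 1, 1937. With p = 1937 - 1 = 1936: (p + p//4 - p//100 + p//400) mod 7 = (1936 + 484 - 19 + 4) mod 7 = 2405 mod 7 = 4 -> Friday (Mon=0 ... Sun=6)
January 1 is the anchor itself -> Friday
Last day offset: 31 - 1 = 30 days
Weekday index = (4 + 30) mod 7 = 6

Sunday, January 31


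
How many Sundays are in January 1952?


January 1952 has 31 days
Anchor: Jan 1, 1952. With p = 1952 - 1 = 1951: (p + p//4 - p//100 + p//400) mod 7 = (1951 + 487 - 19 + 4) mod 7 = 2423 mod 7 = 1 -> Tuesday (Mon=0 ... Sun=6)
January 1 is the anchor itself -> Tuesday
First Sunday is January 6
Sundays: 6, 13, 20, 27

4 Sundays


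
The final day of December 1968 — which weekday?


December 1968 has 31 days
Anchor: Jan 1, 1968. With p = 1968 - 1 = 1967: (p + p//4 - p//100 + p//400) mod 7 = (1967 + 491 - 19 + 4) mod 7 = 2443 mod 7 = 0 -> Monday (Mon=0 ... Sun=6)
Days before December (Jan-Nov): 335; December 1 index = (0 + 335) mod 7 = 6 -> Sunday
Last day offset: 31 - 1 = 30 days
Weekday index = (6 + 30) mod 7 = 1

Tuesday, December 31


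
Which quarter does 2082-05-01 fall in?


Month: May (month 5)
Q1: Jan-Mar, Q2: Apr-Jun, Q3: Jul-Sep, Q4: Oct-Dec

Q2


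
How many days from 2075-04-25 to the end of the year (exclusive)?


Day of year: 115 of 365
Remaining = 365 - 115

250 days


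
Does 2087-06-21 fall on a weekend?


Anchor: Jan 1, 2087. With p = 2087 - 1 = 2086: (p + p//4 - p//100 + p//400) mod 7 = (2086 + 521 - 20 + 5) mod 7 = 2592 mod 7 = 2 -> Wednesday (Mon=0 ... Sun=6)
Day of year: 172; offset = 171
Weekday index = (2 + 171) mod 7 = 5 -> Saturday
Weekend days: Saturday, Sunday

Yes


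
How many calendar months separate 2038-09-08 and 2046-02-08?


From September 2038 to February 2046
8 years * 12 = 96 months, minus 7 months = 89

89 months


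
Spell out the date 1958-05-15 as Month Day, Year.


ISO 1958-05-15 parses as year=1958, month=05, day=15
Month 5 -> May

May 15, 1958


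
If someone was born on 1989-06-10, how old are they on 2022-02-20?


Birth: 1989-06-10
Reference: 2022-02-20
Year difference: 2022 - 1989 = 33
Birthday not yet reached in 2022, subtract 1

32 years old


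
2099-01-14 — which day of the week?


Date: January 14, 2099
Anchor: Jan 1, 2099. With p = 2099 - 1 = 2098: (p + p//4 - p//100 + p//400) mod 7 = (2098 + 524 - 20 + 5) mod 7 = 2607 mod 7 = 3 -> Thursday (Mon=0 ... Sun=6)
Days into year = 14 - 1 = 13
Weekday index = (3 + 13) mod 7 = 2

Day of the week: Wednesday


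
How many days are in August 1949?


August 1949

31 days


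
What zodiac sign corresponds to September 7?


Date: September 7
Conventional tropical zodiac dates: Virgo from August 23 onward; Libra starts September 23
September 7 falls within the Virgo range

Virgo


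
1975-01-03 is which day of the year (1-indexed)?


Date: January 3, 1975
No months before January
Plus 3 days in January

Day of year: 3


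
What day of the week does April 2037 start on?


Target: April 1, 2037
Anchor: Jan 1, 2037. With p = 2037 - 1 = 2036: (p + p//4 - p//100 + p//400) mod 7 = (2036 + 509 - 20 + 5) mod 7 = 2530 mod 7 = 3 -> Thursday (Mon=0 ... Sun=6)
Days before April (Jan-Mar): 90 days
Weekday index = (3 + 90) mod 7 = 2

Wednesday


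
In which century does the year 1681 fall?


Century = (year - 1) // 100 + 1
= (1681 - 1) // 100 + 1
= 1680 // 100 + 1
= 16 + 1

17th century


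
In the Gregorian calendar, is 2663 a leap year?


Gregorian leap year rule: divisible by 4, but not by 100, unless also by 400.
2663 is not divisible by 4 -> not a leap year

No


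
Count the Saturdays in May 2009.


May 2009 has 31 days
Anchor: Jan 1, 2009. With p = 2009 - 1 = 2008: (p + p//4 - p//100 + p//400) mod 7 = (2008 + 502 - 20 + 5) mod 7 = 2495 mod 7 = 3 -> Thursday (Mon=0 ... Sun=6)
Days before May (Jan-Apr): 120; May 1 index = (3 + 120) mod 7 = 4 -> Friday
First Saturday is May 2
Saturdays: 2, 9, 16, 23, 30

5 Saturdays
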